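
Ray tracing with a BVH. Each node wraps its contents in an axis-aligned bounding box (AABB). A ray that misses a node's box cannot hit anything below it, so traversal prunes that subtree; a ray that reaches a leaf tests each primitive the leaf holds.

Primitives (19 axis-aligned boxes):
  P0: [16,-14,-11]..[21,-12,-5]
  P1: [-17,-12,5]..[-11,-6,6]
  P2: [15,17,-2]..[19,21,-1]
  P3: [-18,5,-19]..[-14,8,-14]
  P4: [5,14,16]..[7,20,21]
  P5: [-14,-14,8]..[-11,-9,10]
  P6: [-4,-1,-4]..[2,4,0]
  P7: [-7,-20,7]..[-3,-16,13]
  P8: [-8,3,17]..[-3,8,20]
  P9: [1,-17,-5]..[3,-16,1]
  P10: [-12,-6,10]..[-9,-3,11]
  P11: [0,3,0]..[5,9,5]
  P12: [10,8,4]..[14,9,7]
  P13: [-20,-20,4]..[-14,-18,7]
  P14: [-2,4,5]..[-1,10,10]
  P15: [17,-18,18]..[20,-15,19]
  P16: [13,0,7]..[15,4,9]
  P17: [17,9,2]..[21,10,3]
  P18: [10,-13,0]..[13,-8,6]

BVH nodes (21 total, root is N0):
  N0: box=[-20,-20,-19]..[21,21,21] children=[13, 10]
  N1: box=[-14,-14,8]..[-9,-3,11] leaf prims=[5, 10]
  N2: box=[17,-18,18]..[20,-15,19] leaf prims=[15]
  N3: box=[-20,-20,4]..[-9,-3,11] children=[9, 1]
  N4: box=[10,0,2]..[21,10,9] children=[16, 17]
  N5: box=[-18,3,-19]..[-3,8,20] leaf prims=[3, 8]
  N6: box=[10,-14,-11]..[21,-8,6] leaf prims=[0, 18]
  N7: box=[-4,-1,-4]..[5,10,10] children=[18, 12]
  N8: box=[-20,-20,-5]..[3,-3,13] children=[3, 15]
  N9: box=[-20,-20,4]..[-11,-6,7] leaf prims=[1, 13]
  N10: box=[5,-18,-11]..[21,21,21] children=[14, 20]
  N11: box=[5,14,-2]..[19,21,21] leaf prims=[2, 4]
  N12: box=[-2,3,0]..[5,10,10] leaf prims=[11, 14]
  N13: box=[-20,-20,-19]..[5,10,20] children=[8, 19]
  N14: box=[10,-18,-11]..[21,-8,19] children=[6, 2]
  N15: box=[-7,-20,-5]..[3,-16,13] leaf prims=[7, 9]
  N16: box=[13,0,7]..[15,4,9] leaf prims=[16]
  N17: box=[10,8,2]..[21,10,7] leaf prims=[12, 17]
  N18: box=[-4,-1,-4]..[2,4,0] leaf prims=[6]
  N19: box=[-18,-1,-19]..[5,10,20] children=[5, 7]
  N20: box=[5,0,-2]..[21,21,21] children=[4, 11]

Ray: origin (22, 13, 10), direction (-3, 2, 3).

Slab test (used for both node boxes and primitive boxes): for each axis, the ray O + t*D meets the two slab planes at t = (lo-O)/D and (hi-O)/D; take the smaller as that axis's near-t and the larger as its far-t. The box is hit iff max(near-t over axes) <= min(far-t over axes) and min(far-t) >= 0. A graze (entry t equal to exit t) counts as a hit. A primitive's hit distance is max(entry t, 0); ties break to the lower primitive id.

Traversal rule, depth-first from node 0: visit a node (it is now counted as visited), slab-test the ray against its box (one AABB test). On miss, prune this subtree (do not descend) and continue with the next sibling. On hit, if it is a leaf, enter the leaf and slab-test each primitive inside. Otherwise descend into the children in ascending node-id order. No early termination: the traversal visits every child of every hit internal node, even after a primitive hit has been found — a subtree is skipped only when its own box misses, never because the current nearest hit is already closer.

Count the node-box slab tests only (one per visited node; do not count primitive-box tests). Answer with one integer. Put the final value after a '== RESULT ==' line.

Traverse from the root:
N0 x:[1/3,14] y:[-33/2,4] z:[-29/3,11/3] -> hit [1/3,11/3], descend [10, 13]
  N10 x:[1/3,17/3] y:[-31/2,4] z:[-7,11/3] -> hit [1/3,11/3], descend [14, 20]
    N14 x:[1/3,4] y:[-31/2,-21/2] z:[-7,3] -> miss, prune
    N20 x:[1/3,17/3] y:[-13/2,4] z:[-4,11/3] -> hit [1/3,11/3], descend [4, 11]
      N4 x:[1/3,4] y:[-13/2,-3/2] z:[-8/3,-1/3] -> miss, prune
      N11 x:[1,17/3] y:[1/2,4] z:[-4,11/3] -> hit [1,11/3] leaf, test {P2(miss), P4(miss)}
  N13 x:[17/3,14] y:[-33/2,-3/2] z:[-29/3,10/3] -> miss, prune

7 AABB tests over nodes [0, 10, 14, 20, 4, 11, 13]; 1 leaf entered; closest miss.

== RESULT ==
7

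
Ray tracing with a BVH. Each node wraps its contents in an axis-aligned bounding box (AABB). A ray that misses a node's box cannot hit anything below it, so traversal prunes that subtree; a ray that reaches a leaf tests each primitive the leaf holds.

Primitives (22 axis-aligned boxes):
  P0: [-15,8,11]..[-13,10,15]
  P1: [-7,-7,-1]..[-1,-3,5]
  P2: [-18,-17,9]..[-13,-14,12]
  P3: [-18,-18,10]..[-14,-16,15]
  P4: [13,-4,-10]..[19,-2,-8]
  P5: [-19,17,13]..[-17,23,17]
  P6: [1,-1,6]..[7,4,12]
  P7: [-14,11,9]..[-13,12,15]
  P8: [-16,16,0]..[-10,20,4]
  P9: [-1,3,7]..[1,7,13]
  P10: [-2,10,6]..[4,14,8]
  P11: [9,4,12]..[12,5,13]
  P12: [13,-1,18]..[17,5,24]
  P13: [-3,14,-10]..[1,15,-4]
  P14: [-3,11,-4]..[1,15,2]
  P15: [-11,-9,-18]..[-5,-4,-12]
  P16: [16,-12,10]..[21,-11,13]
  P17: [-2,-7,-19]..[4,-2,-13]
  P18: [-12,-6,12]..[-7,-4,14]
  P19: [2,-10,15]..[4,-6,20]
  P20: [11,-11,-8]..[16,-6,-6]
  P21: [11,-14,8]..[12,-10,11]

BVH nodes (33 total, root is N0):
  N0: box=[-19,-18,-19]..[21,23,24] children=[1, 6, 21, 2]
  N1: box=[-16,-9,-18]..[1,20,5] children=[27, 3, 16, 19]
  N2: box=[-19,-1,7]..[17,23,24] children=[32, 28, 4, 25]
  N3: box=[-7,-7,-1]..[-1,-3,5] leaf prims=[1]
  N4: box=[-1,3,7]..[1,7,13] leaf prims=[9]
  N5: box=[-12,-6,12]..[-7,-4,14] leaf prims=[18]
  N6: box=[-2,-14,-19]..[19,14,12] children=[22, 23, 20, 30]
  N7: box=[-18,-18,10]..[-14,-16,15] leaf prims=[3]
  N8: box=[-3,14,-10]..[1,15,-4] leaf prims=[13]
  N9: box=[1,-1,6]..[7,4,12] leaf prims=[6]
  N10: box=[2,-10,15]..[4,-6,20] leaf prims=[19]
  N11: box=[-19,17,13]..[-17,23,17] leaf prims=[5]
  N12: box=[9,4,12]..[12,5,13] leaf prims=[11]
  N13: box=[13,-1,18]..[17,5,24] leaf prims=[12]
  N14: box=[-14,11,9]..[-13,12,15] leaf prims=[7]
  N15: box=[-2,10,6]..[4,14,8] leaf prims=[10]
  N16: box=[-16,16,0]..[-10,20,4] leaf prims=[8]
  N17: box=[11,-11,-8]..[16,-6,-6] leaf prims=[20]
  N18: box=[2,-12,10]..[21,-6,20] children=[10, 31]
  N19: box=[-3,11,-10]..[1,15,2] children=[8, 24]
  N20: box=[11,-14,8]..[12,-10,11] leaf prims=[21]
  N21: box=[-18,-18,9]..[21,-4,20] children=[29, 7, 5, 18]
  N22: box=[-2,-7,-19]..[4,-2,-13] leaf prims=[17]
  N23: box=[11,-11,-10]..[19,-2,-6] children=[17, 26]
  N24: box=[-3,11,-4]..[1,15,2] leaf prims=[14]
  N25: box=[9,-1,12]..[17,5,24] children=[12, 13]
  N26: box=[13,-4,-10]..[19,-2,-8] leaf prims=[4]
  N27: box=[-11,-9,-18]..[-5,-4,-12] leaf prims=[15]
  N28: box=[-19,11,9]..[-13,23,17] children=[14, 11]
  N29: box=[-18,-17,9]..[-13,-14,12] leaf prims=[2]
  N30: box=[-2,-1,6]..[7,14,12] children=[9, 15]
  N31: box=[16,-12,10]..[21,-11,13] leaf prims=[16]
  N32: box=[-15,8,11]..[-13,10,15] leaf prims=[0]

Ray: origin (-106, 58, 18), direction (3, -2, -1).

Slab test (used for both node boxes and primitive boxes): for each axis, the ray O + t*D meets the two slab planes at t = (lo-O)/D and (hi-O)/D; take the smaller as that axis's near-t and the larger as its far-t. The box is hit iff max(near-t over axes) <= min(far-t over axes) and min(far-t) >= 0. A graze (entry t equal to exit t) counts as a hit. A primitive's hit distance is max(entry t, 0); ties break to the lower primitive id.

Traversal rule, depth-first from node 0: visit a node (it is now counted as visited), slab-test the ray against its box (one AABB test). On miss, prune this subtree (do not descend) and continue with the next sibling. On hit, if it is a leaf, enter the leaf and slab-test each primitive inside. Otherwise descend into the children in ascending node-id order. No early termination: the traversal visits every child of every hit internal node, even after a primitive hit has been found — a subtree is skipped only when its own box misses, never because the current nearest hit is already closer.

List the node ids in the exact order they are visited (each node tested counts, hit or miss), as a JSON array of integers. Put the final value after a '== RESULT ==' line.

Traverse from the root:
N0 x:[29,127/3] y:[35/2,38] z:[-6,37] -> hit [29,37], descend [1, 2, 6, 21]
  N1 x:[30,107/3] y:[19,67/2] z:[13,36] -> hit [30,67/2], descend [3, 16, 19, 27]
    N3 x:[33,35] y:[61/2,65/2] z:[13,19] -> miss, prune
    N16 x:[30,32] y:[19,21] z:[14,18] -> miss, prune
    N19 x:[103/3,107/3] y:[43/2,47/2] z:[16,28] -> miss, prune
    N27 x:[95/3,101/3] y:[31,67/2] z:[30,36] -> hit [95/3,67/2] leaf, test {P15@t=95/3}
  N2 x:[29,41] y:[35/2,59/2] z:[-6,11] -> miss, prune
  N6 x:[104/3,125/3] y:[22,36] z:[6,37] -> hit [104/3,36], descend [20, 22, 23, 30]
    N20 x:[39,118/3] y:[34,36] z:[7,10] -> miss, prune
    N22 x:[104/3,110/3] y:[30,65/2] z:[31,37] -> miss, prune
    N23 x:[39,125/3] y:[30,69/2] z:[24,28] -> miss, prune
    N30 x:[104/3,113/3] y:[22,59/2] z:[6,12] -> miss, prune
  N21 x:[88/3,127/3] y:[31,38] z:[-2,9] -> miss, prune

Visited [0, 1, 3, 16, 19, 27, 2, 6, 20, 22, 23, 30, 21]. Tests: 13 box, 1 leaf. Nearest: P15.

== RESULT ==
[0, 1, 3, 16, 19, 27, 2, 6, 20, 22, 23, 30, 21]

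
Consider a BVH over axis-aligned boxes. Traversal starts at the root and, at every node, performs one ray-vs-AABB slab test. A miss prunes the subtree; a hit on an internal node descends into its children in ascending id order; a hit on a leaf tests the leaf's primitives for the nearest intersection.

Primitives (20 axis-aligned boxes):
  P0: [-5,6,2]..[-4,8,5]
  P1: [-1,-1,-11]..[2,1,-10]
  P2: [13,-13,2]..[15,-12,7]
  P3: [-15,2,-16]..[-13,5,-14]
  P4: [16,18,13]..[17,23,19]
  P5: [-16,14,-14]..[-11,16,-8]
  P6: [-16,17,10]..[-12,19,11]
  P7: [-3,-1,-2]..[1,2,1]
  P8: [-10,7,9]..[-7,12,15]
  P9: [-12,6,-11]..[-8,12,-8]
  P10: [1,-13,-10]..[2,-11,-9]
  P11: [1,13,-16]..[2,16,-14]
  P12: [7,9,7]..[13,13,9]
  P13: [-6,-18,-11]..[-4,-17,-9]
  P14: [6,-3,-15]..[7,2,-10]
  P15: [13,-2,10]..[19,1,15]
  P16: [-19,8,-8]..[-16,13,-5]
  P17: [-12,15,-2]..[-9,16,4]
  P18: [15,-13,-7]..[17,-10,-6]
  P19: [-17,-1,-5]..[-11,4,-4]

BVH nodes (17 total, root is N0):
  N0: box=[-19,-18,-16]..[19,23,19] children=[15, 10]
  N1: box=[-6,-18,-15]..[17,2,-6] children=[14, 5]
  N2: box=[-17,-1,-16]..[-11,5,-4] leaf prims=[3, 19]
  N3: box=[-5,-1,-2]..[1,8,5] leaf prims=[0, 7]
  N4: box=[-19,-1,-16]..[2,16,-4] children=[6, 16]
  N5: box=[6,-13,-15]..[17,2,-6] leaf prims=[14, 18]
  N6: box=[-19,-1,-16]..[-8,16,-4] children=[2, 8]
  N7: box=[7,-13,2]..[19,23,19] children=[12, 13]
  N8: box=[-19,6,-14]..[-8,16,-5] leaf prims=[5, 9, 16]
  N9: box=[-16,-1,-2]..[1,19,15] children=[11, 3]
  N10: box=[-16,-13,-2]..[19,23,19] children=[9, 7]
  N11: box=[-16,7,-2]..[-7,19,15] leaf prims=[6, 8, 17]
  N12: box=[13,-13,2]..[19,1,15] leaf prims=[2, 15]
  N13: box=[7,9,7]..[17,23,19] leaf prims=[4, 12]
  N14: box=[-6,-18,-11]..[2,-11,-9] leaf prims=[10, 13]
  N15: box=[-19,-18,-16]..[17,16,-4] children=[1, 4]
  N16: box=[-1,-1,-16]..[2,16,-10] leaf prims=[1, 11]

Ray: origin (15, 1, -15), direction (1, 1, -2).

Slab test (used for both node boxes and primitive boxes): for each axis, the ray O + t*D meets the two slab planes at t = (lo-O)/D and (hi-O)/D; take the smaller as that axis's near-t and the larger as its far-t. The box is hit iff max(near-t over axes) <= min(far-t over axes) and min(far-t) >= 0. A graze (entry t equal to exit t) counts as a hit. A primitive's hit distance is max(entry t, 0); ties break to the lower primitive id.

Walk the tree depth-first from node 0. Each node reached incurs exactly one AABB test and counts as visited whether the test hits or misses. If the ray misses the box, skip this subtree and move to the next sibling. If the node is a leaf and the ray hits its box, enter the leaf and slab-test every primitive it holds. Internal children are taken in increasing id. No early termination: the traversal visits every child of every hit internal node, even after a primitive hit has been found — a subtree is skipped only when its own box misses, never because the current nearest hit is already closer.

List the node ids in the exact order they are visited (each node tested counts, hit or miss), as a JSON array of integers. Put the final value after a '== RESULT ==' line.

Walk:
N0 x:[-34,4] y:[-19,22] z:[-17,1/2] -> hit [-17,1/2], descend [10, 15]
  N10 x:[-31,4] y:[-14,22] z:[-17,-13/2] -> miss, prune
  N15 x:[-34,2] y:[-19,15] z:[-11/2,1/2] -> hit [-11/2,1/2], descend [1, 4]
    N1 x:[-21,2] y:[-19,1] z:[-9/2,0] -> hit [-9/2,0], descend [5, 14]
      N5 x:[-9,2] y:[-14,1] z:[-9/2,0] -> hit [-9/2,0] leaf, test {P14(miss), P18(miss)}
      N14 x:[-21,-13] y:[-19,-12] z:[-3,-2] -> miss, prune
    N4 x:[-34,-13] y:[-2,15] z:[-11/2,1/2] -> miss, prune

Visited [0, 10, 15, 1, 5, 14, 4]. Tests: 7 box, 1 leaf. Nearest: miss.

== RESULT ==
[0, 10, 15, 1, 5, 14, 4]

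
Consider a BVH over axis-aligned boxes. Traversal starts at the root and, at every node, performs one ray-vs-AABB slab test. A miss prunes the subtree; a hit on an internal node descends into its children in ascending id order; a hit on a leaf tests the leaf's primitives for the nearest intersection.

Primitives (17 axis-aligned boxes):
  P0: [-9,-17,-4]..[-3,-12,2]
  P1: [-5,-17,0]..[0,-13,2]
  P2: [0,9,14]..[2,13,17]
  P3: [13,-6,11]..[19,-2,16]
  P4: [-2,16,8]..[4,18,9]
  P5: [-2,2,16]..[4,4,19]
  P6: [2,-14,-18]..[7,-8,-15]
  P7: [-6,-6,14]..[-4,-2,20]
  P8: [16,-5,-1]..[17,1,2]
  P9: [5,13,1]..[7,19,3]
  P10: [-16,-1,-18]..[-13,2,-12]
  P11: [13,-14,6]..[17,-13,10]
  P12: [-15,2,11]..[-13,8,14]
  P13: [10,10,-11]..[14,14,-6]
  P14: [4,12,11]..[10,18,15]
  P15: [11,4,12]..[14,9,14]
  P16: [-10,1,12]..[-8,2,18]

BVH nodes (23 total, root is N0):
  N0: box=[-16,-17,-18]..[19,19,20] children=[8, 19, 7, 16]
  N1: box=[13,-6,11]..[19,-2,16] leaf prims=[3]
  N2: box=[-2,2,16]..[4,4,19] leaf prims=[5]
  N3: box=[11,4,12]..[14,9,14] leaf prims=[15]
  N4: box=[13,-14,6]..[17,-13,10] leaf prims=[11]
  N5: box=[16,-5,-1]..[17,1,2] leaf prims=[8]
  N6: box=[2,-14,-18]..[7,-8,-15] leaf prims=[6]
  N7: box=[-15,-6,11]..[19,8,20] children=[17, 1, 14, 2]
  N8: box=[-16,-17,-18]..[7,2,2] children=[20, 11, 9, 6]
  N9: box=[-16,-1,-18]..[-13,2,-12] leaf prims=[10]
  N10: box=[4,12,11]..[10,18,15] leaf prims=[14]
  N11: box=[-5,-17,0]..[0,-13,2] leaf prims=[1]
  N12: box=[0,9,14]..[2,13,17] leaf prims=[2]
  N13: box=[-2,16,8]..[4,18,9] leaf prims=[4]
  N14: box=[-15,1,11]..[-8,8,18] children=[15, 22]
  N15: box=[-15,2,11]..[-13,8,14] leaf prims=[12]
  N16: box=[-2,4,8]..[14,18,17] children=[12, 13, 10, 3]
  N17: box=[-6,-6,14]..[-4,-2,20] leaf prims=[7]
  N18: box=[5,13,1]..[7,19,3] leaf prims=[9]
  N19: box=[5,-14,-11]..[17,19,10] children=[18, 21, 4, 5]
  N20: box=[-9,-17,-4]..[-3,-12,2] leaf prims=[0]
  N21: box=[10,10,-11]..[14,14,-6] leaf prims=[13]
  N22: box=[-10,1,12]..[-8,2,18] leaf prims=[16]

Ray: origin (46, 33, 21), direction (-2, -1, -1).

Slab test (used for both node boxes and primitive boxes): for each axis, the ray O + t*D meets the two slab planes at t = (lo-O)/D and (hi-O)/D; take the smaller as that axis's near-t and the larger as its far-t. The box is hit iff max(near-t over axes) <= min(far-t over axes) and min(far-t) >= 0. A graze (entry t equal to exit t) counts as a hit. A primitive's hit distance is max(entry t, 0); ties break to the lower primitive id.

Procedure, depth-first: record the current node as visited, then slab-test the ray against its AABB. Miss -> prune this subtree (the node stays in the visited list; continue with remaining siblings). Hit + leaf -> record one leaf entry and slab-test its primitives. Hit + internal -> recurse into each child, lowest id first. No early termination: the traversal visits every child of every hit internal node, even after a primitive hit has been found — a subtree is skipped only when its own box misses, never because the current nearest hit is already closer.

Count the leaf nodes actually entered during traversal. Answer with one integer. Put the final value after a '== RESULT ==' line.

Trace the traversal:
N0 x:[27/2,31] y:[14,50] z:[1,39] -> hit [14,31], descend [7, 8, 16, 19]
  N7 x:[27/2,61/2] y:[25,39] z:[1,10] -> miss, prune
  N8 x:[39/2,31] y:[31,50] z:[19,39] -> hit [31,31], descend [6, 9, 11, 20]
    N6 x:[39/2,22] y:[41,47] z:[36,39] -> miss, prune
    N9 x:[59/2,31] y:[31,34] z:[33,39] -> miss, prune
    N11 x:[23,51/2] y:[46,50] z:[19,21] -> miss, prune
    N20 x:[49/2,55/2] y:[45,50] z:[19,25] -> miss, prune
  N16 x:[16,24] y:[15,29] z:[4,13] -> miss, prune
  N19 x:[29/2,41/2] y:[14,47] z:[11,32] -> hit [29/2,41/2], descend [4, 5, 18, 21]
    N4 x:[29/2,33/2] y:[46,47] z:[11,15] -> miss, prune
    N5 x:[29/2,15] y:[32,38] z:[19,22] -> miss, prune
    N18 x:[39/2,41/2] y:[14,20] z:[18,20] -> hit [39/2,20] leaf, test {P9@t=39/2}
    N21 x:[16,18] y:[19,23] z:[27,32] -> miss, prune

Summary -> nodes [0, 7, 8, 6, 9, 11, 20, 16, 19, 4, 5, 18, 21]; box-tests=13; leaf-entries=1; first=P9

== RESULT ==
1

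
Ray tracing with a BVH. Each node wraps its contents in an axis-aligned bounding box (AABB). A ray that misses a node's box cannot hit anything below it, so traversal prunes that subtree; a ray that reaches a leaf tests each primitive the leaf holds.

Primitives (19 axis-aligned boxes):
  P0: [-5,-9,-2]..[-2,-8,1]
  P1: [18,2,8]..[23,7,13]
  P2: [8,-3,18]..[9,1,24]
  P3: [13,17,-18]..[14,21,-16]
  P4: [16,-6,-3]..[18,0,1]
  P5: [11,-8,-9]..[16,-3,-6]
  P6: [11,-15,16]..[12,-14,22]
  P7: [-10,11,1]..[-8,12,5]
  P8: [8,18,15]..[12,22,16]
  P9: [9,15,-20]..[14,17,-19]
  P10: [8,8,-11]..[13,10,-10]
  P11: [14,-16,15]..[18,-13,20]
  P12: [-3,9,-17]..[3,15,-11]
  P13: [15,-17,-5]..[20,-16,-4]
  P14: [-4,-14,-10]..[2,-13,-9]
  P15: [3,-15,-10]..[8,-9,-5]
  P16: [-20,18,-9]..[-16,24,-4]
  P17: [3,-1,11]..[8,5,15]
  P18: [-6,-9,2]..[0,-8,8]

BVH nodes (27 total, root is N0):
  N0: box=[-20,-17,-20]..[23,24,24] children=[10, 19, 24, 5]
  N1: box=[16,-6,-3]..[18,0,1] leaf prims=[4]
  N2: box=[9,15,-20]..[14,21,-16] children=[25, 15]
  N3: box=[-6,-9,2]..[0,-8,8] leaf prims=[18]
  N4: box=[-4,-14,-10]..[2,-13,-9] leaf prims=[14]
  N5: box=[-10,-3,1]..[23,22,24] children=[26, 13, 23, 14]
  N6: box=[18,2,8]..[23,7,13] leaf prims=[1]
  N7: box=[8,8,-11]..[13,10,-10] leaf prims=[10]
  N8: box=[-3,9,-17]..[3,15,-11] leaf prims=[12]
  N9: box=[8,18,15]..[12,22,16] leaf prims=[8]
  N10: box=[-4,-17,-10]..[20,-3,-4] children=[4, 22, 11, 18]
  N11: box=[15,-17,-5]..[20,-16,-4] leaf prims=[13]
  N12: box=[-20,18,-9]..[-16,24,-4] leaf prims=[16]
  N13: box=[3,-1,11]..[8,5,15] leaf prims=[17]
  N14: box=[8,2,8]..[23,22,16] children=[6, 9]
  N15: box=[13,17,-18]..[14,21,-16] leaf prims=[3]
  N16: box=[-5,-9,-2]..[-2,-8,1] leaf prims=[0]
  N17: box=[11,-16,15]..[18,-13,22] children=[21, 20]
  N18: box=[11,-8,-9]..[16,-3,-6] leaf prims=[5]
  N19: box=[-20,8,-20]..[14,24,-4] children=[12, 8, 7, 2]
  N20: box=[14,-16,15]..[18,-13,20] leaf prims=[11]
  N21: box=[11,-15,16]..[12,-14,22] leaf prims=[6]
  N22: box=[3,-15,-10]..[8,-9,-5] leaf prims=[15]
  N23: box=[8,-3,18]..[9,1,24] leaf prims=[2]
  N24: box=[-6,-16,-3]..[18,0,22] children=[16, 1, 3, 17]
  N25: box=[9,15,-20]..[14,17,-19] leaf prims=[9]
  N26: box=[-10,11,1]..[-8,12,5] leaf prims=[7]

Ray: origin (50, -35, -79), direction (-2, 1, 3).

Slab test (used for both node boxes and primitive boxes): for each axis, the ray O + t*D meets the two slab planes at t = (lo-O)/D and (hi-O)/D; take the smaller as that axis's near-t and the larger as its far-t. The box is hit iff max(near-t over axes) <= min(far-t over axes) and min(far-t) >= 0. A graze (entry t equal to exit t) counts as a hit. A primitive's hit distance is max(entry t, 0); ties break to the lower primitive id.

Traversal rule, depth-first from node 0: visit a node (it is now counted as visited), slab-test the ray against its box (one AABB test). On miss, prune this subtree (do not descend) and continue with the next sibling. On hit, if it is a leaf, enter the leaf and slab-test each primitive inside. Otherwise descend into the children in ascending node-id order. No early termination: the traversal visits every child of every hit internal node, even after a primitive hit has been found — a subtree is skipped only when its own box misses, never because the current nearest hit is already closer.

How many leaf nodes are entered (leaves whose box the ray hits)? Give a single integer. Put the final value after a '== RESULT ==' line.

Trace the traversal:
N0 x:[27/2,35] y:[18,59] z:[59/3,103/3] -> hit [59/3,103/3], descend [5, 10, 19, 24]
  N5 x:[27/2,30] y:[32,57] z:[80/3,103/3] -> miss, prune
  N10 x:[15,27] y:[18,32] z:[23,25] -> hit [23,25], descend [4, 11, 18, 22]
    N4 x:[24,27] y:[21,22] z:[23,70/3] -> miss, prune
    N11 x:[15,35/2] y:[18,19] z:[74/3,25] -> miss, prune
    N18 x:[17,39/2] y:[27,32] z:[70/3,73/3] -> miss, prune
    N22 x:[21,47/2] y:[20,26] z:[23,74/3] -> hit [23,47/2] leaf, test {P15@t=23}
  N19 x:[18,35] y:[43,59] z:[59/3,25] -> miss, prune
  N24 x:[16,28] y:[19,35] z:[76/3,101/3] -> hit [76/3,28], descend [1, 3, 16, 17]
    N1 x:[16,17] y:[29,35] z:[76/3,80/3] -> miss, prune
    N3 x:[25,28] y:[26,27] z:[27,29] -> hit [27,27] leaf, test {P18@t=27}
    N16 x:[26,55/2] y:[26,27] z:[77/3,80/3] -> hit [26,80/3] leaf, test {P0@t=26}
    N17 x:[16,39/2] y:[19,22] z:[94/3,101/3] -> miss, prune

13 AABB tests over nodes [0, 5, 10, 4, 11, 18, 22, 19, 24, 1, 3, 16, 17]; 3 leaves entered; closest P15.

== RESULT ==
3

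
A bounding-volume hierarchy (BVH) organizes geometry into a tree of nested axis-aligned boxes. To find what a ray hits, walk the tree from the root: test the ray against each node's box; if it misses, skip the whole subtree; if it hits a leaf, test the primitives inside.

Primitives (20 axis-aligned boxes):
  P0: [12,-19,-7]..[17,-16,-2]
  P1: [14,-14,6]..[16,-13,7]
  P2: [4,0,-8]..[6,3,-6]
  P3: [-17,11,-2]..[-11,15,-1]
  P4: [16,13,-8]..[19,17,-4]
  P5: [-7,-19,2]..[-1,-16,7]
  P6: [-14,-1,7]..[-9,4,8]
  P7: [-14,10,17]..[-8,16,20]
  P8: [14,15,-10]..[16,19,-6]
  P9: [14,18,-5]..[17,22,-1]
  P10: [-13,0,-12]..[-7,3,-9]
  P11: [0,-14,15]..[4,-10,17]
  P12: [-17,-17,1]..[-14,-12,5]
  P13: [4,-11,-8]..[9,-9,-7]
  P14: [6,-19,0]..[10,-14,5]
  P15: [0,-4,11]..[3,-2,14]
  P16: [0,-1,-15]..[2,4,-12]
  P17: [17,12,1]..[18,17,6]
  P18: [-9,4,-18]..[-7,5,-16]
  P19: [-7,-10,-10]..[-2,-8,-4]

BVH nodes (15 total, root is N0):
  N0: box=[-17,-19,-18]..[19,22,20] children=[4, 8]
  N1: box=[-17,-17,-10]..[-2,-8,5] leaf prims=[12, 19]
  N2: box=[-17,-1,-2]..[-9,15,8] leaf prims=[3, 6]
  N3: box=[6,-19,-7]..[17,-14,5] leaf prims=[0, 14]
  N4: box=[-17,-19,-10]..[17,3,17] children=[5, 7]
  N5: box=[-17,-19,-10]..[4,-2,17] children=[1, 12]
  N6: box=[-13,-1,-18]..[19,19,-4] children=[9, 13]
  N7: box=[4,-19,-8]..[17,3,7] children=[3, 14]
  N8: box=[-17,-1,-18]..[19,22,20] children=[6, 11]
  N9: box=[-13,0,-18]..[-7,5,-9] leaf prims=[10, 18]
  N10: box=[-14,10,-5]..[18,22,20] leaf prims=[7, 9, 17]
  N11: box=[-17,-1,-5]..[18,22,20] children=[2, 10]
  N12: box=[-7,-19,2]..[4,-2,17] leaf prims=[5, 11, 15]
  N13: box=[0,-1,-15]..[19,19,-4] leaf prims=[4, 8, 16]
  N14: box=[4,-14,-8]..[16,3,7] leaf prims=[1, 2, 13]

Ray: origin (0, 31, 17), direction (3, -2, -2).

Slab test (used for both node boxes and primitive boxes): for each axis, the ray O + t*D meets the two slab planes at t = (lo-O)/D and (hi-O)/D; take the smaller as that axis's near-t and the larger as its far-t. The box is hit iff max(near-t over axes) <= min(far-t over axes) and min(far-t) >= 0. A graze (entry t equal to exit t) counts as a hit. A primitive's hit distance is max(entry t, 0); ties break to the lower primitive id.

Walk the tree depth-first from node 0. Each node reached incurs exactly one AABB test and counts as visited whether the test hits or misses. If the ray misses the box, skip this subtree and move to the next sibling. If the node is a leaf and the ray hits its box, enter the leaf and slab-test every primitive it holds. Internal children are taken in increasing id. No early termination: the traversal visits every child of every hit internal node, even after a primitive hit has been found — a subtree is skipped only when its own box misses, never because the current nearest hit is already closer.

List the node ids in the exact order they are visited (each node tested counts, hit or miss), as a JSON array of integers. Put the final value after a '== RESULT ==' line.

Walk:
N0 x:[-17/3,19/3] y:[9/2,25] z:[-3/2,35/2] -> hit [9/2,19/3], descend [4, 8]
  N4 x:[-17/3,17/3] y:[14,25] z:[0,27/2] -> miss, prune
  N8 x:[-17/3,19/3] y:[9/2,16] z:[-3/2,35/2] -> hit [9/2,19/3], descend [6, 11]
    N6 x:[-13/3,19/3] y:[6,16] z:[21/2,35/2] -> miss, prune
    N11 x:[-17/3,6] y:[9/2,16] z:[-3/2,11] -> hit [9/2,6], descend [2, 10]
      N2 x:[-17/3,-3] y:[8,16] z:[9/2,19/2] -> miss, prune
      N10 x:[-14/3,6] y:[9/2,21/2] z:[-3/2,11] -> hit [9/2,6] leaf, test {P7(miss), P9(miss), P17(miss)}

Visited [0, 4, 8, 6, 11, 2, 10]. Tests: 7 box, 1 leaf. Nearest: miss.

== RESULT ==
[0, 4, 8, 6, 11, 2, 10]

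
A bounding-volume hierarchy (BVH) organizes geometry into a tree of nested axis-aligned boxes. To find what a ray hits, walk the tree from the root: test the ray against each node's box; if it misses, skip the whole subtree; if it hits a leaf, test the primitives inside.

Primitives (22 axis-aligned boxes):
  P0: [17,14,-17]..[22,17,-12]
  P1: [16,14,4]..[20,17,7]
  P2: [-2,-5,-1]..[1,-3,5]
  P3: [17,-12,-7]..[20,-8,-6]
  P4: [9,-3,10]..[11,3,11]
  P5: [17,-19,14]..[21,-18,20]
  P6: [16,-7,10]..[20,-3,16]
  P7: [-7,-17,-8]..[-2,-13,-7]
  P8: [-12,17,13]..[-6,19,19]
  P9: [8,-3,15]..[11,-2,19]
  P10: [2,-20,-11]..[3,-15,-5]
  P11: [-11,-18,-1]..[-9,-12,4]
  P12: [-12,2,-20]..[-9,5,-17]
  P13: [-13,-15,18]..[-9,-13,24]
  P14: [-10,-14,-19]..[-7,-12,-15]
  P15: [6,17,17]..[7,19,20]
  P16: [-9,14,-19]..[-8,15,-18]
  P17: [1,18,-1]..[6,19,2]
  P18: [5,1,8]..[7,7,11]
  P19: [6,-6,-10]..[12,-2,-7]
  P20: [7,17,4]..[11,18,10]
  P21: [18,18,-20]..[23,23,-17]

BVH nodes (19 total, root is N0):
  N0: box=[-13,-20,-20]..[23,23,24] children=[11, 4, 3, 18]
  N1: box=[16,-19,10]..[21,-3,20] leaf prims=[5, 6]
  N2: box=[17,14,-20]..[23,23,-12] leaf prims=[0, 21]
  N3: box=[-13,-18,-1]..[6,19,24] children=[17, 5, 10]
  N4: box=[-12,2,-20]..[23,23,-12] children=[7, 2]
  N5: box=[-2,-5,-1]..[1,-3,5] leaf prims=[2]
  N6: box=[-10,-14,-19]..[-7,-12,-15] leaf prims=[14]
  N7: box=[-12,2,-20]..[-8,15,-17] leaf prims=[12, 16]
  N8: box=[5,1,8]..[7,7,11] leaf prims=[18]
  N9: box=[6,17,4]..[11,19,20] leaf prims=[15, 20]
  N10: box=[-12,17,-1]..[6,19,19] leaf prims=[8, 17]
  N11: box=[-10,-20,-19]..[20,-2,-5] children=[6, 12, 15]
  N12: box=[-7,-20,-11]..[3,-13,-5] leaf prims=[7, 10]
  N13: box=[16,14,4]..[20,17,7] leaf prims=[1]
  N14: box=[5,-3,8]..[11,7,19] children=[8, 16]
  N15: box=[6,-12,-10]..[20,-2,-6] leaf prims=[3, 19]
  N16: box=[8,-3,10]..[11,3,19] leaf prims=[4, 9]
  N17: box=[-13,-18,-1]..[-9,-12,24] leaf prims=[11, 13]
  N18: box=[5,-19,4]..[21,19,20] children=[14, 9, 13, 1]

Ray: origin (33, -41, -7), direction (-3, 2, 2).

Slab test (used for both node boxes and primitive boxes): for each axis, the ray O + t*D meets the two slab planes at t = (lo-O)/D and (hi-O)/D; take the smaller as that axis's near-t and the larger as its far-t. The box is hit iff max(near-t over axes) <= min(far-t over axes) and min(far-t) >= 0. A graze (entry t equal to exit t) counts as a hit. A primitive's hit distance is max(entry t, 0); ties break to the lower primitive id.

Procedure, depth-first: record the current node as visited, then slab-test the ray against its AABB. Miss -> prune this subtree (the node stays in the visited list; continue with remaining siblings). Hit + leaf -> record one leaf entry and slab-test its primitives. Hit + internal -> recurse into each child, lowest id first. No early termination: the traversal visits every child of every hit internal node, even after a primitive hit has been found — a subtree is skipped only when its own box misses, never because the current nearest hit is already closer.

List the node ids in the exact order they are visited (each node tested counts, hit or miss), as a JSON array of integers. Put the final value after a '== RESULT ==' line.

Trace the traversal:
N0 x:[10/3,46/3] y:[21/2,32] z:[-13/2,31/2] -> hit [21/2,46/3], descend [3, 4, 11, 18]
  N3 x:[9,46/3] y:[23/2,30] z:[3,31/2] -> hit [23/2,46/3], descend [5, 10, 17]
    N5 x:[32/3,35/3] y:[18,19] z:[3,6] -> miss, prune
    N10 x:[9,15] y:[29,30] z:[3,13] -> miss, prune
    N17 x:[14,46/3] y:[23/2,29/2] z:[3,31/2] -> hit [14,29/2] leaf, test {P11(miss), P13@t=14}
  N4 x:[10/3,15] y:[43/2,32] z:[-13/2,-5/2] -> miss, prune
  N11 x:[13/3,43/3] y:[21/2,39/2] z:[-6,1] -> miss, prune
  N18 x:[4,28/3] y:[11,30] z:[11/2,27/2] -> miss, prune

8 AABB tests over nodes [0, 3, 5, 10, 17, 4, 11, 18]; 1 leaf entered; closest P13.

== RESULT ==
[0, 3, 5, 10, 17, 4, 11, 18]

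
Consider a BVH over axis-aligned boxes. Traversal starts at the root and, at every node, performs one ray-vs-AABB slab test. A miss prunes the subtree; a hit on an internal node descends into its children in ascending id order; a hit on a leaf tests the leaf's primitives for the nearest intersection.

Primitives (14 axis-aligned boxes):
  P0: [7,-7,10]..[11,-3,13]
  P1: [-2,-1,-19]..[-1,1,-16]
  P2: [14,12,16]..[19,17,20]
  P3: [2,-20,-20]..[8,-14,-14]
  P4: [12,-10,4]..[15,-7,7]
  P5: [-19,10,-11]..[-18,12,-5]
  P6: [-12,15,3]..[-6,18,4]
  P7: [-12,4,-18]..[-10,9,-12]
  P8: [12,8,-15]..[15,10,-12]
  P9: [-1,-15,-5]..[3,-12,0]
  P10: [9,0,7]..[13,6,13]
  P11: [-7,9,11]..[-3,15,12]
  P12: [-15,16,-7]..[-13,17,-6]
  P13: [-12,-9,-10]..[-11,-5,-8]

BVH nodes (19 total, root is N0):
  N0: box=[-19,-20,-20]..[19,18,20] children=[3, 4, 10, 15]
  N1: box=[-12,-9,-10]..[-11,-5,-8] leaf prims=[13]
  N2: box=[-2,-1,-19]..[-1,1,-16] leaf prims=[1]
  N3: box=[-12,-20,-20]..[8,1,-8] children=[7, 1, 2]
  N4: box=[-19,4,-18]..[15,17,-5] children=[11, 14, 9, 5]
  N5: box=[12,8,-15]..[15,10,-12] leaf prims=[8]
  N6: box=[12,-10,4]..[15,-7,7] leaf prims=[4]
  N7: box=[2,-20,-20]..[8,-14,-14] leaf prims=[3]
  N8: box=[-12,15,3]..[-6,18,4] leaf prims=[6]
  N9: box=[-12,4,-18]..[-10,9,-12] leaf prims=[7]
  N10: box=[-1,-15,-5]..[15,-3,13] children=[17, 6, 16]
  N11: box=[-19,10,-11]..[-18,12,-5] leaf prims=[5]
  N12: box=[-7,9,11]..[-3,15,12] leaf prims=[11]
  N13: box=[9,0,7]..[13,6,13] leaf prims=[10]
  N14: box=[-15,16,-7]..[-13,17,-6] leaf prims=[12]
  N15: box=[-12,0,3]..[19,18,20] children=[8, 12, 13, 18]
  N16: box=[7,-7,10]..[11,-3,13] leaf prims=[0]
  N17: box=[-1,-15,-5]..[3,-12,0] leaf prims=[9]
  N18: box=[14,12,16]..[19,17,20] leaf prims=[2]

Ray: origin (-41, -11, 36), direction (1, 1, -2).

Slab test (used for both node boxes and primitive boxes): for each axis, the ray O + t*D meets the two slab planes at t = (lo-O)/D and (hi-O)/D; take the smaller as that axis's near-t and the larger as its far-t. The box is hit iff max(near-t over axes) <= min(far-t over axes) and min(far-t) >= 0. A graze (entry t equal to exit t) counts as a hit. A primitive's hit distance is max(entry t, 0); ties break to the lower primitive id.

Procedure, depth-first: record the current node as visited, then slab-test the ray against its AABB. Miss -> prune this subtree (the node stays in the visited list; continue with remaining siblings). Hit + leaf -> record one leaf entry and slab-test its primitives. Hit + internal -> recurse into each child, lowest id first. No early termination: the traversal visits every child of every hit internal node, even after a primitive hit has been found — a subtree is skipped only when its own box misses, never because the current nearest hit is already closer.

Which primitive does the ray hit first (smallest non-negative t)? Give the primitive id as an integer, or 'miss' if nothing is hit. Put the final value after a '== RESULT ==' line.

Walk:
N0 x:[22,60] y:[-9,29] z:[8,28] -> hit [22,28], descend [3, 4, 10, 15]
  N3 x:[29,49] y:[-9,12] z:[22,28] -> miss, prune
  N4 x:[22,56] y:[15,28] z:[41/2,27] -> hit [22,27], descend [5, 9, 11, 14]
    N5 x:[53,56] y:[19,21] z:[24,51/2] -> miss, prune
    N9 x:[29,31] y:[15,20] z:[24,27] -> miss, prune
    N11 x:[22,23] y:[21,23] z:[41/2,47/2] -> hit [22,23] leaf, test {P5@t=22}
    N14 x:[26,28] y:[27,28] z:[21,43/2] -> miss, prune
  N10 x:[40,56] y:[-4,8] z:[23/2,41/2] -> miss, prune
  N15 x:[29,60] y:[11,29] z:[8,33/2] -> miss, prune

order=[0, 3, 4, 5, 9, 11, 14, 10, 15]  |boxes|=9  |leaves|=1  hit=P5

== RESULT ==
5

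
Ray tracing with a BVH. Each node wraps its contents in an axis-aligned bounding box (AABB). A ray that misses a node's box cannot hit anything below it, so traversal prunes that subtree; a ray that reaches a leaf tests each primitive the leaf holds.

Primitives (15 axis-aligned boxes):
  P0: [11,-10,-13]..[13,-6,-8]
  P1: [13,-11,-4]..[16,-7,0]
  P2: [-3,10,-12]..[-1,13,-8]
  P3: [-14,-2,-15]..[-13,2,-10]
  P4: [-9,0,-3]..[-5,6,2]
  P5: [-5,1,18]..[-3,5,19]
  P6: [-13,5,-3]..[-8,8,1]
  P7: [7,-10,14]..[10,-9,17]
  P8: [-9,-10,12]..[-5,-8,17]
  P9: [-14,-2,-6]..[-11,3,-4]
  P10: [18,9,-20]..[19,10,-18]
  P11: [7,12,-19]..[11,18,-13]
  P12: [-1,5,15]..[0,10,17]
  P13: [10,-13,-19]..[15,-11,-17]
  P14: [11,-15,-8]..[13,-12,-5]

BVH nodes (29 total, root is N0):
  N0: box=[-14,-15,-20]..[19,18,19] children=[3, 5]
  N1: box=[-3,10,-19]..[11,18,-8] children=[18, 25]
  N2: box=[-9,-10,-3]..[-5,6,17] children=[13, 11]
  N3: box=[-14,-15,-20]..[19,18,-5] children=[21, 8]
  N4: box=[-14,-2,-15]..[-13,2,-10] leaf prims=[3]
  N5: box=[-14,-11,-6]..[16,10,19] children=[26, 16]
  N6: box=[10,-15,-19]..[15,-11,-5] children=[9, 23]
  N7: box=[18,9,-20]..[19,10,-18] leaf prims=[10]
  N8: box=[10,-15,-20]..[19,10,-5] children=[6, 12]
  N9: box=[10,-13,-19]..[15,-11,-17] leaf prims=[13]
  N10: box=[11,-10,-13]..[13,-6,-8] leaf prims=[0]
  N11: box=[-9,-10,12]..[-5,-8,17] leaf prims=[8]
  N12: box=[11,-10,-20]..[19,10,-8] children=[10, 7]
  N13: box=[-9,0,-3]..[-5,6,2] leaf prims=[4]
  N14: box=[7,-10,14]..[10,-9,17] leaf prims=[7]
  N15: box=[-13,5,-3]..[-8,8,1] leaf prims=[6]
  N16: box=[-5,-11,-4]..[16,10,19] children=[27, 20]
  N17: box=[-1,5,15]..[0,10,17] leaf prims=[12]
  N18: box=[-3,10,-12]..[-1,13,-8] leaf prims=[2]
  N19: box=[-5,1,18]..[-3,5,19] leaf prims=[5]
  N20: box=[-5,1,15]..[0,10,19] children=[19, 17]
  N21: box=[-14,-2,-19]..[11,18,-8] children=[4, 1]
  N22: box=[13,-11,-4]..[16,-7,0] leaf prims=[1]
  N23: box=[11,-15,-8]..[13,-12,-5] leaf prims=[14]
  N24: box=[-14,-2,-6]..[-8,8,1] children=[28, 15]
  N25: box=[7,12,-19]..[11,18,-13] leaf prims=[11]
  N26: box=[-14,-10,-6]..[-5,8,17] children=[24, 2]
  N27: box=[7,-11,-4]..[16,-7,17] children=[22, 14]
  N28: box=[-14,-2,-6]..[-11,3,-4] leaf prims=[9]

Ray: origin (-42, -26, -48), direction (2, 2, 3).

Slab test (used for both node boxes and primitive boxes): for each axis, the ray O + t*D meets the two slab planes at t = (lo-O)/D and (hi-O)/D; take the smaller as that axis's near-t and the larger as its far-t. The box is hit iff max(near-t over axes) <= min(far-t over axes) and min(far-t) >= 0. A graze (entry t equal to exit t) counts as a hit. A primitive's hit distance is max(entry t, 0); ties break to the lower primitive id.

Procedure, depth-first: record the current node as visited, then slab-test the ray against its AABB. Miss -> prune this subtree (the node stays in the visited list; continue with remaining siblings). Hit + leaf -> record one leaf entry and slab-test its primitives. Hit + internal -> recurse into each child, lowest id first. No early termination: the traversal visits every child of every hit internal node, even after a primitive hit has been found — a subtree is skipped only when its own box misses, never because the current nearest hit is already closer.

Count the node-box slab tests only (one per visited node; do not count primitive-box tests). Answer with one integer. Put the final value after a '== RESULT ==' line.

Traverse from the root:
N0 x:[14,61/2] y:[11/2,22] z:[28/3,67/3] -> hit [14,22], descend [3, 5]
  N3 x:[14,61/2] y:[11/2,22] z:[28/3,43/3] -> hit [14,43/3], descend [8, 21]
    N8 x:[26,61/2] y:[11/2,18] z:[28/3,43/3] -> miss, prune
    N21 x:[14,53/2] y:[12,22] z:[29/3,40/3] -> miss, prune
  N5 x:[14,29] y:[15/2,18] z:[14,67/3] -> hit [14,18], descend [16, 26]
    N16 x:[37/2,29] y:[15/2,18] z:[44/3,67/3] -> miss, prune
    N26 x:[14,37/2] y:[8,17] z:[14,65/3] -> hit [14,17], descend [2, 24]
      N2 x:[33/2,37/2] y:[8,16] z:[15,65/3] -> miss, prune
      N24 x:[14,17] y:[12,17] z:[14,49/3] -> hit [14,49/3], descend [15, 28]
        N15 x:[29/2,17] y:[31/2,17] z:[15,49/3] -> hit [31/2,49/3] leaf, test {P6@t=31/2}
        N28 x:[14,31/2] y:[12,29/2] z:[14,44/3] -> hit [14,29/2] leaf, test {P9@t=14}

order=[0, 3, 8, 21, 5, 16, 26, 2, 24, 15, 28]  |boxes|=11  |leaves|=2  hit=P9

== RESULT ==
11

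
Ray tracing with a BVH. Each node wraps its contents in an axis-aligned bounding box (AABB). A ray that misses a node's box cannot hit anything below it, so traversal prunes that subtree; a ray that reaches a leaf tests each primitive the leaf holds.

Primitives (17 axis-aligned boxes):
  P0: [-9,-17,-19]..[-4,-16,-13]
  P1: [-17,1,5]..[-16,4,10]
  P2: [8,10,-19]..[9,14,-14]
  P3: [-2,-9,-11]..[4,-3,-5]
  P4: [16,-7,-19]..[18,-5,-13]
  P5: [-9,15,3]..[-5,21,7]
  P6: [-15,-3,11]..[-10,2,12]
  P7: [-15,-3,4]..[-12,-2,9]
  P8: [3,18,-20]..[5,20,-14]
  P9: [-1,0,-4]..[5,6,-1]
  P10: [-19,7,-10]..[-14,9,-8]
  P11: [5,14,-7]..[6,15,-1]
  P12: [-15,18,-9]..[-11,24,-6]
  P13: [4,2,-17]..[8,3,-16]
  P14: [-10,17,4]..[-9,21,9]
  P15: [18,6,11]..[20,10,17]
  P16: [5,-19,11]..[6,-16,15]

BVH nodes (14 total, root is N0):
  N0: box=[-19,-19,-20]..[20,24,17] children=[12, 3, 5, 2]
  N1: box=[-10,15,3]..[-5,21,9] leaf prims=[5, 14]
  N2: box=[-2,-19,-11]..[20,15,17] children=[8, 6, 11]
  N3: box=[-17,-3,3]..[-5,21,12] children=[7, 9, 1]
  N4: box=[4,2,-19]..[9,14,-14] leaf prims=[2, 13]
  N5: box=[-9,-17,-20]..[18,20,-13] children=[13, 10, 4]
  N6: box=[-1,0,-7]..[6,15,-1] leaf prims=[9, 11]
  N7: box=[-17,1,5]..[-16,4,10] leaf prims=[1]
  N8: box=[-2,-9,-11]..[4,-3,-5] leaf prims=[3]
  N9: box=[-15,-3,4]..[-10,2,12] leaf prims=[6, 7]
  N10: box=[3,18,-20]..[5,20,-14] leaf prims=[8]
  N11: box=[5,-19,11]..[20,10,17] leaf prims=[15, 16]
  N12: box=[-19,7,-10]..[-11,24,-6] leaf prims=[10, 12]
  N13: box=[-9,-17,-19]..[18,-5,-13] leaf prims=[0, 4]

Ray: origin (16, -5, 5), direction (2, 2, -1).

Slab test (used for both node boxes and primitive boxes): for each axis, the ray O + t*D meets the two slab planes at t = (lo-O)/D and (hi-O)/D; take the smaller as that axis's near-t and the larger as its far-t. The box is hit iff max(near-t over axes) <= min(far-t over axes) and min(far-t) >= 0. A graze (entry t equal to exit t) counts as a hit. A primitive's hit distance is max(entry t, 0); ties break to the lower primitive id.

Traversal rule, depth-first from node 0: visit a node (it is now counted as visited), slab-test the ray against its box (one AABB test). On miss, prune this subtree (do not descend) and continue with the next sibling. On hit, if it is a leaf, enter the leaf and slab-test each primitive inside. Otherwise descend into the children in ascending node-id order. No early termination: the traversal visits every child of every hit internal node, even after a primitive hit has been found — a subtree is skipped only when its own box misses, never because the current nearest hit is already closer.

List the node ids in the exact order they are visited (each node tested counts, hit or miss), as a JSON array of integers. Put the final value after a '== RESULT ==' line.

Trace the traversal:
N0 x:[-35/2,2] y:[-7,29/2] z:[-12,25] -> hit [-7,2], descend [2, 3, 5, 12]
  N2 x:[-9,2] y:[-7,10] z:[-12,16] -> hit [-7,2], descend [6, 8, 11]
    N6 x:[-17/2,-5] y:[5/2,10] z:[6,12] -> miss, prune
    N8 x:[-9,-6] y:[-2,1] z:[10,16] -> miss, prune
    N11 x:[-11/2,2] y:[-7,15/2] z:[-12,-6] -> miss, prune
  N3 x:[-33/2,-21/2] y:[1,13] z:[-7,2] -> miss, prune
  N5 x:[-25/2,1] y:[-6,25/2] z:[18,25] -> miss, prune
  N12 x:[-35/2,-27/2] y:[6,29/2] z:[11,15] -> miss, prune

8 AABB tests over nodes [0, 2, 6, 8, 11, 3, 5, 12]; 0 leaves entered; closest miss.

== RESULT ==
[0, 2, 6, 8, 11, 3, 5, 12]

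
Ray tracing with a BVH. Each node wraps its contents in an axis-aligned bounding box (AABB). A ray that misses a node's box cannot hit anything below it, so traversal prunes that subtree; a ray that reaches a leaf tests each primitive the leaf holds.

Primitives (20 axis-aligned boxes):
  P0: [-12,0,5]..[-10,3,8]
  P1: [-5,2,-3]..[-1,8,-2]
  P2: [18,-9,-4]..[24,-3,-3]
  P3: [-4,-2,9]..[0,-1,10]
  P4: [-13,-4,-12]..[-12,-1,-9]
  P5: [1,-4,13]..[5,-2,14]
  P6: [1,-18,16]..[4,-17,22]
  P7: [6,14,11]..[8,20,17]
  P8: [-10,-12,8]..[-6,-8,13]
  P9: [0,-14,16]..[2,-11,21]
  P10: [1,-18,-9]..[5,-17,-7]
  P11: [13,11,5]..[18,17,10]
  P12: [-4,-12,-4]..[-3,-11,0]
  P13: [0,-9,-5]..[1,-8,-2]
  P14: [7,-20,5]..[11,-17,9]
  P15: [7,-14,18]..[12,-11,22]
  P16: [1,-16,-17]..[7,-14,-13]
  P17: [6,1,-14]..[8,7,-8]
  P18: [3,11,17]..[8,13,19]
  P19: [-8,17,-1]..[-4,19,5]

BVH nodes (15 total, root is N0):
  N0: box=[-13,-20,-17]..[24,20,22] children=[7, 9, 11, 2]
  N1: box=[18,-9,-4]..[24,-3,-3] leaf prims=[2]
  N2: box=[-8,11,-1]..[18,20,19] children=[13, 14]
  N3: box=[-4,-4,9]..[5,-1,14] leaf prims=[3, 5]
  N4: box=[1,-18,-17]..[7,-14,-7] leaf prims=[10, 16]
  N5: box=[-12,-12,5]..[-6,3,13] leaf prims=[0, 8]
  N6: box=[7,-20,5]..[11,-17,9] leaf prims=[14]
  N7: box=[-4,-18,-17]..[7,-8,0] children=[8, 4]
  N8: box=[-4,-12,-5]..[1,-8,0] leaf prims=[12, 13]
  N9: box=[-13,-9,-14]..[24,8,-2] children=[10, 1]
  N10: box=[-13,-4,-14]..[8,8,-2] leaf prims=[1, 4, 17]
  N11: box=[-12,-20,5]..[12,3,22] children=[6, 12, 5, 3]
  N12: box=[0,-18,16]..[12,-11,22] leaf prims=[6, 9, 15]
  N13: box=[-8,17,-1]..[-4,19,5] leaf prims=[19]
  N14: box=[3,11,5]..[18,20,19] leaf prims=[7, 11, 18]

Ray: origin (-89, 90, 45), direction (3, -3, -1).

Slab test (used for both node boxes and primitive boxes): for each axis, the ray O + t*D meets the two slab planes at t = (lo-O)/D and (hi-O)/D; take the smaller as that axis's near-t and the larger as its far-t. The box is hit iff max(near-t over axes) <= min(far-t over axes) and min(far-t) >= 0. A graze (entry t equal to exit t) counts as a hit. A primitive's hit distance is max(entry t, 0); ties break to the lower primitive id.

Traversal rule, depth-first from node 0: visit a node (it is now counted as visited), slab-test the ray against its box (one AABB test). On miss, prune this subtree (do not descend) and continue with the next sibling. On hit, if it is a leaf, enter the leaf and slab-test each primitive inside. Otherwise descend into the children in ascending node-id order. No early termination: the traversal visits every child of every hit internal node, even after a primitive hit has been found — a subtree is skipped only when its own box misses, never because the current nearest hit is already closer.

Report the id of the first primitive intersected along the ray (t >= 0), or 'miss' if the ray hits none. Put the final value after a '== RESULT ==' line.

Walk:
N0 x:[76/3,113/3] y:[70/3,110/3] z:[23,62] -> hit [76/3,110/3], descend [2, 7, 9, 11]
  N2 x:[27,107/3] y:[70/3,79/3] z:[26,46] -> miss, prune
  N7 x:[85/3,32] y:[98/3,36] z:[45,62] -> miss, prune
  N9 x:[76/3,113/3] y:[82/3,33] z:[47,59] -> miss, prune
  N11 x:[77/3,101/3] y:[29,110/3] z:[23,40] -> hit [29,101/3], descend [3, 5, 6, 12]
    N3 x:[85/3,94/3] y:[91/3,94/3] z:[31,36] -> hit [31,94/3] leaf, test {P3(miss), P5@t=31}
    N5 x:[77/3,83/3] y:[29,34] z:[32,40] -> miss, prune
    N6 x:[32,100/3] y:[107/3,110/3] z:[36,40] -> miss, prune
    N12 x:[89/3,101/3] y:[101/3,36] z:[23,29] -> miss, prune

Visited [0, 2, 7, 9, 11, 3, 5, 6, 12]. Tests: 9 box, 1 leaf. Nearest: P5.

== RESULT ==
5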